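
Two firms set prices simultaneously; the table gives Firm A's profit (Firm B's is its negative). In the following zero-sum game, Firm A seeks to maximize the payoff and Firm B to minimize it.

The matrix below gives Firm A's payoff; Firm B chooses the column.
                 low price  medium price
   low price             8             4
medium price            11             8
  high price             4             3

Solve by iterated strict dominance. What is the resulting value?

8

Column low price is strictly dominated by medium price for Firm B (4<8, 8<11, 3<4); eliminate low price.
Row low price is strictly dominated by row medium price (8>4); eliminate low price.
Row high price is strictly dominated by row medium price (8>3); eliminate high price.
Only (medium price, medium price) remains, with payoff 8.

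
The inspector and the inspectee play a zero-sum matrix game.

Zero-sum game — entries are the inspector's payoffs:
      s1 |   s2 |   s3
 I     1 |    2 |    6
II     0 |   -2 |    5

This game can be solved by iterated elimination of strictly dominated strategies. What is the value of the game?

Row II is strictly dominated by row I (1>0, 2>-2, 6>5); eliminate II.
Column s2 is strictly dominated by s1 for the inspectee (1<2); eliminate s2.
Column s3 is strictly dominated by s1 for the inspectee (1<6); eliminate s3.
Only (I, s1) remains, with payoff 1.

1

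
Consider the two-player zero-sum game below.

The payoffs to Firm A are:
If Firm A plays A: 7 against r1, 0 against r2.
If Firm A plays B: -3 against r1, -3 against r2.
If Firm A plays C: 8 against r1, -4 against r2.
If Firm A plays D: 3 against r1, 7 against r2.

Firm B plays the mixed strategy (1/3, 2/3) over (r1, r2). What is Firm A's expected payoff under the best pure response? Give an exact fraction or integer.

A: (7)·(1/3) + (0)·(2/3) = 7/3.
B: (-3)·(1/3) + (-3)·(2/3) = -3.
C: (8)·(1/3) + (-4)·(2/3) = 0.
D: (3)·(1/3) + (7)·(2/3) = 17/3.
The best pure response is D with expected payoff 17/3.

17/3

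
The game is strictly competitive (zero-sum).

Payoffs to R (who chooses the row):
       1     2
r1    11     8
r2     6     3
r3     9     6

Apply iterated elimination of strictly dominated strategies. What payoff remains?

8

Row r2 is strictly dominated by row r1 (11>6, 8>3); eliminate r2.
Row r3 is strictly dominated by row r1 (11>9, 8>6); eliminate r3.
Column 1 is strictly dominated by 2 for C (8<11); eliminate 1.
Only (r1, 2) remains, with payoff 8.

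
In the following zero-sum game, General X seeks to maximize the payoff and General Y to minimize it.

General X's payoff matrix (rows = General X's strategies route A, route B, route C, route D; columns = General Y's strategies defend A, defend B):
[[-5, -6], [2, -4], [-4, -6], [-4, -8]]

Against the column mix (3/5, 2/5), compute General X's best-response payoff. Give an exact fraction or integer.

route A: (-5)·(3/5) + (-6)·(2/5) = -27/5.
route B: (2)·(3/5) + (-4)·(2/5) = -2/5.
route C: (-4)·(3/5) + (-6)·(2/5) = -24/5.
route D: (-4)·(3/5) + (-8)·(2/5) = -28/5.
The best pure response is route B with expected payoff -2/5.

-2/5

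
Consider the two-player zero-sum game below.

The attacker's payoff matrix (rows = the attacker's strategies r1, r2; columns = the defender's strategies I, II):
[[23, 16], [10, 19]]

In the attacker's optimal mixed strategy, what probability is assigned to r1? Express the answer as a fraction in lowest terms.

Row minima are 16 and 10, so the attacker's maximin is 16; column maxima are 23 and 19, so the defender's minimax is 19. These differ, so the equilibrium is in mixed strategies.
Let the attacker play r1 with probability p. The defender is indifferent when 23p + 10(1−p) = 16p + 19(1−p), giving p = 9/16.

9/16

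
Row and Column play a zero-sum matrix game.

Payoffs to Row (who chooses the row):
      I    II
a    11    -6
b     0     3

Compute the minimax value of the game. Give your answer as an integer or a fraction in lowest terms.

33/20

Row minima are -6 and 0, so Row's maximin is 0; column maxima are 11 and 3, so Column's minimax is 3. These differ, so the equilibrium is in mixed strategies.
Let Row play a with probability p. Column is indifferent when 11p = −6p + 3(1−p), giving p = 3/20.
Let Column play I with probability q. Row is indifferent when 11q − 6(1−q) = 3(1−q), giving q = 9/20.
The value is 11·(9/20) + (-6)·(11/20) = 33/20.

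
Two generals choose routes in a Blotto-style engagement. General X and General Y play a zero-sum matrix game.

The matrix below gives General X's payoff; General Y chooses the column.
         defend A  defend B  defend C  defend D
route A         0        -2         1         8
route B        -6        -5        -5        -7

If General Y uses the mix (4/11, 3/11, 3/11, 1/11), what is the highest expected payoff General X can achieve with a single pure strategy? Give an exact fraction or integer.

route A: (0)·(4/11) + (-2)·(3/11) + (1)·(3/11) + (8)·(1/11) = 5/11.
route B: (-6)·(4/11) + (-5)·(3/11) + (-5)·(3/11) + (-7)·(1/11) = -61/11.
The best pure response is route A with expected payoff 5/11.

5/11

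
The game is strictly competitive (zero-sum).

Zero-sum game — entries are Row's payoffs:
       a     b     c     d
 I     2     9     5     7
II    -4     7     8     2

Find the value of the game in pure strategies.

2

Row minima: 2, -4 → Row's maximin is 2.
Column maxima: 2, 9, 8, 7 → Column's minimax is 2.
They coincide at (I, a), so the value is 2.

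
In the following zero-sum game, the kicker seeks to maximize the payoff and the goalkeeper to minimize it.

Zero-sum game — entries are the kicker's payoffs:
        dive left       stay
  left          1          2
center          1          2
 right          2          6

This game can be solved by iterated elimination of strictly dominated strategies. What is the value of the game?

Row left is strictly dominated by row right (2>1, 6>2); eliminate left.
Column stay is strictly dominated by dive left for the goalkeeper (1<2, 2<6); eliminate stay.
Row center is strictly dominated by row right (2>1); eliminate center.
Only (right, dive left) remains, with payoff 2.

2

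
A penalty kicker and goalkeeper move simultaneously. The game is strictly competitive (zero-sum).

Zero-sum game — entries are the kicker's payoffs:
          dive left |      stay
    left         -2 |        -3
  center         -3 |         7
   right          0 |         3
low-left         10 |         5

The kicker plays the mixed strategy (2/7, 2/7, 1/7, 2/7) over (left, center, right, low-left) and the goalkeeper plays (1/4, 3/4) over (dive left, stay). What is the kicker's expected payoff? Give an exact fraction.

73/28

Against (1/4, 3/4), each row's expected payoff is left: -11/4; center: 9/2; right: 9/4; low-left: 25/4.
Taking the (2/7, 2/7, 1/7, 2/7)-weighted average: (2/7)·(-11/4) + (2/7)·(9/2) + (1/7)·(9/4) + (2/7)·(25/4) = 73/28.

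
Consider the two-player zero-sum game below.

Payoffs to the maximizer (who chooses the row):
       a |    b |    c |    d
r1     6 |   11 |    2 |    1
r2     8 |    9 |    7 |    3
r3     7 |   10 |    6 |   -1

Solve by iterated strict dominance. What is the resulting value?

3

Column c is strictly dominated by d for the minimizer (1<2, 3<7, -1<6); eliminate c.
Column b is strictly dominated by a for the minimizer (6<11, 8<9, 7<10); eliminate b.
Row r1 is strictly dominated by row r2 (8>6, 3>1); eliminate r1.
Row r3 is strictly dominated by row r2 (8>7, 3>-1); eliminate r3.
Column a is strictly dominated by d for the minimizer (3<8); eliminate a.
Only (r2, d) remains, with payoff 3.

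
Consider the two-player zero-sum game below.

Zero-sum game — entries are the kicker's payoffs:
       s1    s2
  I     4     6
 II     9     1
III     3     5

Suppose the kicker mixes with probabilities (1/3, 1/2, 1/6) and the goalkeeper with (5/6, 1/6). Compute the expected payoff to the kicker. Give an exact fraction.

Against (5/6, 1/6), each row's expected payoff is I: 13/3; II: 23/3; III: 10/3.
Taking the (1/3, 1/2, 1/6)-weighted average: (1/3)·(13/3) + (1/2)·(23/3) + (1/6)·(10/3) = 35/6.

35/6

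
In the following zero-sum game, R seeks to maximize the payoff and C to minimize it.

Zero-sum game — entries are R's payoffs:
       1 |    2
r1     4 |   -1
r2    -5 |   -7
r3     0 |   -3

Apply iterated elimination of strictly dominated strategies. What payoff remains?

-1

Row r3 is strictly dominated by row r1 (4>0, -1>-3); eliminate r3.
Column 1 is strictly dominated by 2 for C (-1<4, -7<-5); eliminate 1.
Row r2 is strictly dominated by row r1 (-1>-7); eliminate r2.
Only (r1, 2) remains, with payoff -1.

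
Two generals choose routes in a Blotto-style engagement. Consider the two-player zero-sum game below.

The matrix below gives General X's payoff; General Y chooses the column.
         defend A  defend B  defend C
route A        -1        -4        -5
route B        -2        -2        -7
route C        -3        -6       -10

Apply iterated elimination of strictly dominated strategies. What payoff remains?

-5

Row route C is strictly dominated by row route A (-1>-3, -4>-6, -5>-10); eliminate route C.
Column defend B is strictly dominated by defend C for General Y (-5<-4, -7<-2); eliminate defend B.
Column defend A is strictly dominated by defend C for General Y (-5<-1, -7<-2); eliminate defend A.
Row route B is strictly dominated by row route A (-5>-7); eliminate route B.
Only (route A, defend C) remains, with payoff -5.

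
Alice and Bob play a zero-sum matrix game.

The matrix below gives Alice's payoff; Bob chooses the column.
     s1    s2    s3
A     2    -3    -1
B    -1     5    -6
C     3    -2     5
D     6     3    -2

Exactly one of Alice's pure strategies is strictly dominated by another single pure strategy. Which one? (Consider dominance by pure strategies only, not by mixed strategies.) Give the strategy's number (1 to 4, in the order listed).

Compare A with C: 3 > 2, -2 > -3, 5 > -1.
So C strictly dominates A for Alice; A is strictly dominated.

1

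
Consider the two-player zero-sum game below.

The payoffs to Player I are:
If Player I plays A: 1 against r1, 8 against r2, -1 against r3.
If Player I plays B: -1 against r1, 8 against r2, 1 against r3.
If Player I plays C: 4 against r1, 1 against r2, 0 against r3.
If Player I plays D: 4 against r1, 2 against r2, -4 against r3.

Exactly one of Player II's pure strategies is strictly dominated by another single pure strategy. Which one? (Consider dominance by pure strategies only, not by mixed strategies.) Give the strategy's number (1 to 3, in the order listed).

Player II prefers columns that give Player I less. Compare r2 with r3: -1 < 8, 1 < 8, 0 < 1, -4 < 2.
So r3 strictly dominates r2 for Player II; r2 is strictly dominated.

2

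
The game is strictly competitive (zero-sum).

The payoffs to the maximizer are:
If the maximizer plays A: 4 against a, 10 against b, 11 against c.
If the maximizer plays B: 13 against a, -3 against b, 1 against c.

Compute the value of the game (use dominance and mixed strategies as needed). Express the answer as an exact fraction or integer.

71/11

Column c is strictly dominated by b for the minimizer (it gives the maximizer more in every row).
The remaining 2×2 game on (A, B) × (a, b) has no saddle point. Let the maximizer play A with probability p; indifference gives 4p + 13(1−p) = 10p − 3(1−p), so p = 8/11.
Similarly the minimizer's optimal q on a is 13/22, and the value is 4·(13/22) + (10)·(9/22) = 71/11.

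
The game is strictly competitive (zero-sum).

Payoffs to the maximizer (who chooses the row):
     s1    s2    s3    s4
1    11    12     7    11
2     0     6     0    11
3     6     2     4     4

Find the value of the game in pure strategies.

Row minima: 7, 0, 2 → the maximizer's maximin is 7.
Column maxima: 11, 12, 7, 11 → the minimizer's minimax is 7.
They coincide at (1, s3), so the value is 7.

7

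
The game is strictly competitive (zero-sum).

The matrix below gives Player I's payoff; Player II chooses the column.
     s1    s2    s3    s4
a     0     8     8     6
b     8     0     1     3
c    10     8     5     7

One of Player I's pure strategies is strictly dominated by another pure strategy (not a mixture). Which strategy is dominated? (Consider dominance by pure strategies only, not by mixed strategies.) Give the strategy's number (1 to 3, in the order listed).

Compare b with c: 10 > 8, 8 > 0, 5 > 1, 7 > 3.
So c strictly dominates b for Player I; b is strictly dominated.

2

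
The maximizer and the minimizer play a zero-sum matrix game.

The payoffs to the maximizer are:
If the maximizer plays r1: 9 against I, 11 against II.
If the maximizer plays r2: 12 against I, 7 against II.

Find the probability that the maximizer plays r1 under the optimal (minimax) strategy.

5/7

Row minima are 9 and 7, so the maximizer's maximin is 9; column maxima are 12 and 11, so the minimizer's minimax is 11. These differ, so the equilibrium is in mixed strategies.
Let the maximizer play r1 with probability p. The minimizer is indifferent when 9p + 12(1−p) = 11p + 7(1−p), giving p = 5/7.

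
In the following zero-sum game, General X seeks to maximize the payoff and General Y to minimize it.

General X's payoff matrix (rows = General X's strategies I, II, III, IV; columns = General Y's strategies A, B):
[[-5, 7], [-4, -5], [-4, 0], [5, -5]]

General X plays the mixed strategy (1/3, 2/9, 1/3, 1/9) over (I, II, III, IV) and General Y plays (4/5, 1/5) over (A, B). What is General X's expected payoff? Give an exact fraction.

Against (4/5, 1/5), each row's expected payoff is I: -13/5; II: -21/5; III: -16/5; IV: 3.
Taking the (1/3, 2/9, 1/3, 1/9)-weighted average: (1/3)·(-13/5) + (2/9)·(-21/5) + (1/3)·(-16/5) + (1/9)·(3) = -38/15.

-38/15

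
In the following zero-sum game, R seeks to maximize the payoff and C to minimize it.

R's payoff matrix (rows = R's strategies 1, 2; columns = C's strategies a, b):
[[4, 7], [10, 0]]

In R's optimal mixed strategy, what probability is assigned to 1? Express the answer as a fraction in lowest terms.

10/13

Row minima are 4 and 0, so R's maximin is 4; column maxima are 10 and 7, so C's minimax is 7. These differ, so the equilibrium is in mixed strategies.
Let R play 1 with probability p. C is indifferent when 4p + 10(1−p) = 7p, giving p = 10/13.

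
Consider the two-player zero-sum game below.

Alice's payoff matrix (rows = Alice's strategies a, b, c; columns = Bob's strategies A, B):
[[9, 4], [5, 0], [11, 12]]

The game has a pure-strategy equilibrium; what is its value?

11

Row minima: 4, 0, 11 → Alice's maximin is 11.
Column maxima: 11, 12 → Bob's minimax is 11.
They coincide at (c, A), so the value is 11.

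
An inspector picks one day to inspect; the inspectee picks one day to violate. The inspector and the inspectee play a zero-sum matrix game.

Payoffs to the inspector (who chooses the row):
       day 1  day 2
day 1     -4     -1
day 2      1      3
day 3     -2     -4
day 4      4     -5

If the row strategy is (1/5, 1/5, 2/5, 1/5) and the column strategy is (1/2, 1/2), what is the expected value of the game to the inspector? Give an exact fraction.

-7/5

Against (1/2, 1/2), each row's expected payoff is day 1: -5/2; day 2: 2; day 3: -3; day 4: -1/2.
Taking the (1/5, 1/5, 2/5, 1/5)-weighted average: (1/5)·(-5/2) + (1/5)·(2) + (2/5)·(-3) + (1/5)·(-1/2) = -7/5.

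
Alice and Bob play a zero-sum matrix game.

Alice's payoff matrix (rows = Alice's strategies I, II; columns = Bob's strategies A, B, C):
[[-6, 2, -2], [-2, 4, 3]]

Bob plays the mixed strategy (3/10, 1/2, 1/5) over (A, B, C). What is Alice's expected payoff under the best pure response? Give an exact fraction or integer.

I: (-6)·(3/10) + (2)·(1/2) + (-2)·(1/5) = -6/5.
II: (-2)·(3/10) + (4)·(1/2) + (3)·(1/5) = 2.
The best pure response is II with expected payoff 2.

2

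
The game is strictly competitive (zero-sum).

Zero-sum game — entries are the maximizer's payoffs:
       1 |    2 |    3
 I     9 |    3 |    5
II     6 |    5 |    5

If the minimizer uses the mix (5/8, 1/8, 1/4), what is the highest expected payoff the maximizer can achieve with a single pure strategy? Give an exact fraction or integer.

I: (9)·(5/8) + (3)·(1/8) + (5)·(1/4) = 29/4.
II: (6)·(5/8) + (5)·(1/8) + (5)·(1/4) = 45/8.
The best pure response is I with expected payoff 29/4.

29/4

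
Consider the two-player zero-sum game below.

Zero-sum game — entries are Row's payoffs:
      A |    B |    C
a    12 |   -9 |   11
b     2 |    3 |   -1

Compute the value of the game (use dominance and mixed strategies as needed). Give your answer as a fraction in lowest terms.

1

Column A is strictly dominated by C for Column (it gives Row more in every row).
The remaining 2×2 game on (a, b) × (B, C) has no saddle point. Let Row play a with probability p; indifference gives −9p + 3(1−p) = 11p − (1−p), so p = 1/6.
Similarly Column's optimal q on B is 1/2, and the value is -9·(1/2) + (11)·(1/2) = 1.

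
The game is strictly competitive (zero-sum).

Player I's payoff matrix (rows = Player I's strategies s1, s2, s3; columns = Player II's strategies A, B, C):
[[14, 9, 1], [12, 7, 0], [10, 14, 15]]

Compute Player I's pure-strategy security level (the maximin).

The worst-case payoff for each row is s1: 1, s2: 0, s3: 10.
The best of these is 10.

10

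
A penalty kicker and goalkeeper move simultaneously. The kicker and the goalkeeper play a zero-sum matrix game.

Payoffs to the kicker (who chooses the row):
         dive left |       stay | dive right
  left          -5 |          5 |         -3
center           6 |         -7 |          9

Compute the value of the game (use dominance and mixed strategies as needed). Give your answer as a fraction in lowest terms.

Column dive right is strictly dominated by dive left for the goalkeeper (it gives the kicker more in every row).
The remaining 2×2 game on (left, center) × (dive left, stay) has no saddle point. Let the kicker play left with probability p; indifference gives −5p + 6(1−p) = 5p − 7(1−p), so p = 13/23.
Similarly the goalkeeper's optimal q on dive left is 12/23, and the value is -5·(12/23) + (5)·(11/23) = -5/23.

-5/23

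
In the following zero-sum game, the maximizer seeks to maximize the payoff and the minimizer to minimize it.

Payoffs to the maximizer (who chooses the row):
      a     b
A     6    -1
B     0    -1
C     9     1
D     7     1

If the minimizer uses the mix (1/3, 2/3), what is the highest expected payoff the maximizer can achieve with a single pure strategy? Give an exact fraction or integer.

11/3

A: (6)·(1/3) + (-1)·(2/3) = 4/3.
B: (0)·(1/3) + (-1)·(2/3) = -2/3.
C: (9)·(1/3) + (1)·(2/3) = 11/3.
D: (7)·(1/3) + (1)·(2/3) = 3.
The best pure response is C with expected payoff 11/3.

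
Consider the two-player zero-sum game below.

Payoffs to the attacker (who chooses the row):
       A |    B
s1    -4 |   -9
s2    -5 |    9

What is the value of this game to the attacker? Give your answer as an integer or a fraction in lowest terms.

-81/19

Row minima are -9 and -5, so the attacker's maximin is -5; column maxima are -4 and 9, so the defender's minimax is -4. These differ, so the equilibrium is in mixed strategies.
Let the attacker play s1 with probability p. The defender is indifferent when −4p − 5(1−p) = −9p + 9(1−p), giving p = 14/19.
Let the defender play A with probability q. The attacker is indifferent when −4q − 9(1−q) = −5q + 9(1−q), giving q = 18/19.
The value is -4·(18/19) + (-9)·(1/19) = -81/19.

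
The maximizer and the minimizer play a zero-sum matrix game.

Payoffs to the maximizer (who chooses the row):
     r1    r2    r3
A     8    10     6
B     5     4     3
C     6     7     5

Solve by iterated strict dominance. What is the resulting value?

Column r1 is strictly dominated by r3 for the minimizer (6<8, 3<5, 5<6); eliminate r1.
Column r2 is strictly dominated by r3 for the minimizer (6<10, 3<4, 5<7); eliminate r2.
Row C is strictly dominated by row A (6>5); eliminate C.
Row B is strictly dominated by row A (6>3); eliminate B.
Only (A, r3) remains, with payoff 6.

6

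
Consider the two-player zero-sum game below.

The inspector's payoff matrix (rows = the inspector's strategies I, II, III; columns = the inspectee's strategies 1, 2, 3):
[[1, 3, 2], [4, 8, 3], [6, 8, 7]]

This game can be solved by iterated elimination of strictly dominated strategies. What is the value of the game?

6

Column 2 is strictly dominated by 1 for the inspectee (1<3, 4<8, 6<8); eliminate 2.
Row II is strictly dominated by row III (6>4, 7>3); eliminate II.
Column 3 is strictly dominated by 1 for the inspectee (1<2, 6<7); eliminate 3.
Row I is strictly dominated by row III (6>1); eliminate I.
Only (III, 1) remains, with payoff 6.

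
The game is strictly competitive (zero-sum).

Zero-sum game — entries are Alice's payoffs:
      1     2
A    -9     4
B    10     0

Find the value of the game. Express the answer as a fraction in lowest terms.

40/23

Row minima are -9 and 0, so Alice's maximin is 0; column maxima are 10 and 4, so Bob's minimax is 4. These differ, so the equilibrium is in mixed strategies.
Let Alice play A with probability p. Bob is indifferent when −9p + 10(1−p) = 4p, giving p = 10/23.
Let Bob play 1 with probability q. Alice is indifferent when −9q + 4(1−q) = 10q, giving q = 4/23.
The value is -9·(4/23) + (4)·(19/23) = 40/23.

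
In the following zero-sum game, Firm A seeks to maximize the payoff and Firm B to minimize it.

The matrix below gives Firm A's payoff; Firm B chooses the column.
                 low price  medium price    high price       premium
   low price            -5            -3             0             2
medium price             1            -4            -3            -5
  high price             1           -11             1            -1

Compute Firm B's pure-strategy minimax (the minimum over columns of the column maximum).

-3

The worst case (largest entry) in each column is low price: 1, medium price: -3, high price: 1, premium: 2.
The best (smallest) of these is -3.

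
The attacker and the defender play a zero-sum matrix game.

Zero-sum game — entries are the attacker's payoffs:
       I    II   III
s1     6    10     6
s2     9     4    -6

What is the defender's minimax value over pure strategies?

6

The worst case (largest entry) in each column is I: 9, II: 10, III: 6.
The best (smallest) of these is 6.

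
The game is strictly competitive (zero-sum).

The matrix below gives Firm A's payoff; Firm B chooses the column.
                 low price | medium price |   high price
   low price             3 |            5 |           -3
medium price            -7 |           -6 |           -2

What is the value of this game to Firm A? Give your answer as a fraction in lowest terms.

-27/11

Column medium price is strictly dominated by low price for Firm B (it gives Firm A more in every row).
The remaining 2×2 game on (low price, medium price) × (low price, high price) has no saddle point. Let Firm A play low price with probability p; indifference gives 3p − 7(1−p) = −3p − 2(1−p), so p = 5/11.
Similarly Firm B's optimal q on low price is 1/11, and the value is 3·(1/11) + (-3)·(10/11) = -27/11.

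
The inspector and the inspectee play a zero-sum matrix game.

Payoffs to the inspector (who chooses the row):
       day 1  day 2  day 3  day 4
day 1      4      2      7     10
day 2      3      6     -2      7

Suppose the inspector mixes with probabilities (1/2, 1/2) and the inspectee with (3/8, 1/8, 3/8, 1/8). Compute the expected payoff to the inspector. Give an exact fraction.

Against (3/8, 1/8, 3/8, 1/8), each row's expected payoff is day 1: 45/8; day 2: 2.
Taking the (1/2, 1/2)-weighted average: (1/2)·(45/8) + (1/2)·(2) = 61/16.

61/16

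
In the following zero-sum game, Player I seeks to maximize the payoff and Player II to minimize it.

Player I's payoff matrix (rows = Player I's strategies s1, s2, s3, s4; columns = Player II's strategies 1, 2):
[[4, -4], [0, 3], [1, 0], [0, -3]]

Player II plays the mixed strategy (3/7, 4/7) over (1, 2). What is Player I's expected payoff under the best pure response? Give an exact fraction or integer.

s1: (4)·(3/7) + (-4)·(4/7) = -4/7.
s2: (0)·(3/7) + (3)·(4/7) = 12/7.
s3: (1)·(3/7) + (0)·(4/7) = 3/7.
s4: (0)·(3/7) + (-3)·(4/7) = -12/7.
The best pure response is s2 with expected payoff 12/7.

12/7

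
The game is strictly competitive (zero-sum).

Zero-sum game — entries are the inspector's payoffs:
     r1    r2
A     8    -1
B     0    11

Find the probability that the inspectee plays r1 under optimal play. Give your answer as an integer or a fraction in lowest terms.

3/5

Row minima are -1 and 0, so the inspector's maximin is 0; column maxima are 8 and 11, so the inspectee's minimax is 8. These differ, so the equilibrium is in mixed strategies.
Let the inspectee play r1 with probability q. The inspector is indifferent when 8q − (1−q) = 11(1−q), giving q = 3/5.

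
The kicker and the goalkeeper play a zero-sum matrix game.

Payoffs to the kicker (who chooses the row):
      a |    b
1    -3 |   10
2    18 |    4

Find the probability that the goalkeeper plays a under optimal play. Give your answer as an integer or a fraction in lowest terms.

2/9

Row minima are -3 and 4, so the kicker's maximin is 4; column maxima are 18 and 10, so the goalkeeper's minimax is 10. These differ, so the equilibrium is in mixed strategies.
Let the goalkeeper play a with probability q. The kicker is indifferent when −3q + 10(1−q) = 18q + 4(1−q), giving q = 2/9.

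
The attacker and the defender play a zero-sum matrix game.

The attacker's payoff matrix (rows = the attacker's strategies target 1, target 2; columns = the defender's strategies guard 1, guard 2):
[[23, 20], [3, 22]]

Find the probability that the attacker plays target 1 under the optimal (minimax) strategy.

19/22

Row minima are 20 and 3, so the attacker's maximin is 20; column maxima are 23 and 22, so the defender's minimax is 22. These differ, so the equilibrium is in mixed strategies.
Let the attacker play target 1 with probability p. The defender is indifferent when 23p + 3(1−p) = 20p + 22(1−p), giving p = 19/22.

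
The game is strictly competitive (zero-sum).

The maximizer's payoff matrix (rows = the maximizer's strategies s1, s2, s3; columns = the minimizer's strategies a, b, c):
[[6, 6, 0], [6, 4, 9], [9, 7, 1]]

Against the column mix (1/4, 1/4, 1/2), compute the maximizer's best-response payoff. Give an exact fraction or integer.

7

s1: (6)·(1/4) + (6)·(1/4) + (0)·(1/2) = 3.
s2: (6)·(1/4) + (4)·(1/4) + (9)·(1/2) = 7.
s3: (9)·(1/4) + (7)·(1/4) + (1)·(1/2) = 9/2.
The best pure response is s2 with expected payoff 7.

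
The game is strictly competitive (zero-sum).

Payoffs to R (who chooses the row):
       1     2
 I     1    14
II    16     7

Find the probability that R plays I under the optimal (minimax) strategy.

9/22

Row minima are 1 and 7, so R's maximin is 7; column maxima are 16 and 14, so C's minimax is 14. These differ, so the equilibrium is in mixed strategies.
Let R play I with probability p. C is indifferent when p + 16(1−p) = 14p + 7(1−p), giving p = 9/22.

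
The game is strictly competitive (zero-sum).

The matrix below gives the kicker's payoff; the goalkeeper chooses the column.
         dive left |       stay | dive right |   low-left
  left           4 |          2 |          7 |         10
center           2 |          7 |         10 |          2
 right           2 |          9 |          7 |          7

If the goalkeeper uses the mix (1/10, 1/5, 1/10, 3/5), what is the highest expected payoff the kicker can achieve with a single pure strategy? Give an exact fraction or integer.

left: (4)·(1/10) + (2)·(1/5) + (7)·(1/10) + (10)·(3/5) = 15/2.
center: (2)·(1/10) + (7)·(1/5) + (10)·(1/10) + (2)·(3/5) = 19/5.
right: (2)·(1/10) + (9)·(1/5) + (7)·(1/10) + (7)·(3/5) = 69/10.
The best pure response is left with expected payoff 15/2.

15/2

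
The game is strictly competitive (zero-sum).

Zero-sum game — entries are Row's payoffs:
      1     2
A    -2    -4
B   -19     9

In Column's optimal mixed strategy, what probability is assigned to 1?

Row minima are -4 and -19, so Row's maximin is -4; column maxima are -2 and 9, so Column's minimax is -2. These differ, so the equilibrium is in mixed strategies.
Let Column play 1 with probability q. Row is indifferent when −2q − 4(1−q) = −19q + 9(1−q), giving q = 13/30.

13/30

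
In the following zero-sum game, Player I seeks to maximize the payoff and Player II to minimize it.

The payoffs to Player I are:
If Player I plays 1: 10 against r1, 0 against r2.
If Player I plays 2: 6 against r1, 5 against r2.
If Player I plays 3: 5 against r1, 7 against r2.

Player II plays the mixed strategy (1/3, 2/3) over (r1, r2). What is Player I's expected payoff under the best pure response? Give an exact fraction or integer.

1: (10)·(1/3) + (0)·(2/3) = 10/3.
2: (6)·(1/3) + (5)·(2/3) = 16/3.
3: (5)·(1/3) + (7)·(2/3) = 19/3.
The best pure response is 3 with expected payoff 19/3.

19/3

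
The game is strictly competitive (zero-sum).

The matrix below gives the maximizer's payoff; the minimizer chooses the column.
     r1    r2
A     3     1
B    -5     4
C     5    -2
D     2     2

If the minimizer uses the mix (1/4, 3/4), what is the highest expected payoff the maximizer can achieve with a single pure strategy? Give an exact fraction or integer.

A: (3)·(1/4) + (1)·(3/4) = 3/2.
B: (-5)·(1/4) + (4)·(3/4) = 7/4.
C: (5)·(1/4) + (-2)·(3/4) = -1/4.
D: (2)·(1/4) + (2)·(3/4) = 2.
The best pure response is D with expected payoff 2.

2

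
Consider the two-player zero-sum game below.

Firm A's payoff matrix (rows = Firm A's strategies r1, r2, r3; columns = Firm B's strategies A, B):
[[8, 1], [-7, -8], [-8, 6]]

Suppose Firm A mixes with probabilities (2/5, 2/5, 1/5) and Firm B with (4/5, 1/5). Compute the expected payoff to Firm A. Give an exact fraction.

-32/25

Against (4/5, 1/5), each row's expected payoff is r1: 33/5; r2: -36/5; r3: -26/5.
Taking the (2/5, 2/5, 1/5)-weighted average: (2/5)·(33/5) + (2/5)·(-36/5) + (1/5)·(-26/5) = -32/25.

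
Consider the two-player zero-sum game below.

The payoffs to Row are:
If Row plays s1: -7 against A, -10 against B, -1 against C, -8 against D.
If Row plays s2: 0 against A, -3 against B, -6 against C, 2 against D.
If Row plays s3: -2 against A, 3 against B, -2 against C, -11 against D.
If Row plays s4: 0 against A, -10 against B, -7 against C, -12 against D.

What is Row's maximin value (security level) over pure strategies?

The worst-case payoff for each row is s1: -10, s2: -6, s3: -11, s4: -12.
The best of these is -6.

-6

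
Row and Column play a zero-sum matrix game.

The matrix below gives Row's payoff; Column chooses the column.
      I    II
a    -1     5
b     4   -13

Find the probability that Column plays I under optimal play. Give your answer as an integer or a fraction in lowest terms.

18/23

Row minima are -1 and -13, so Row's maximin is -1; column maxima are 4 and 5, so Column's minimax is 4. These differ, so the equilibrium is in mixed strategies.
Let Column play I with probability q. Row is indifferent when −q + 5(1−q) = 4q − 13(1−q), giving q = 18/23.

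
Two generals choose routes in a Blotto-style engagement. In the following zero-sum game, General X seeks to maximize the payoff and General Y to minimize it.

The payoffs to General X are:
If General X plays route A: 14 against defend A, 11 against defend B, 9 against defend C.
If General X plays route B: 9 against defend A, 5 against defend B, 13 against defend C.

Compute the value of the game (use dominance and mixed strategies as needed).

49/5

Column defend A is strictly dominated by defend B for General Y (it gives General X more in every row).
The remaining 2×2 game on (route A, route B) × (defend B, defend C) has no saddle point. Let General X play route A with probability p; indifference gives 11p + 5(1−p) = 9p + 13(1−p), so p = 4/5.
Similarly General Y's optimal q on defend B is 2/5, and the value is 11·(2/5) + (9)·(3/5) = 49/5.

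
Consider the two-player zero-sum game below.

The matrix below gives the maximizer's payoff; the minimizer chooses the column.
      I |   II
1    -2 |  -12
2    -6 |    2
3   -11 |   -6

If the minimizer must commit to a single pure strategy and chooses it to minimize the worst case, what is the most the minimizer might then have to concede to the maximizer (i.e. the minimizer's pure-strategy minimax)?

The worst case (largest entry) in each column is I: -2, II: 2.
The best (smallest) of these is -2.

-2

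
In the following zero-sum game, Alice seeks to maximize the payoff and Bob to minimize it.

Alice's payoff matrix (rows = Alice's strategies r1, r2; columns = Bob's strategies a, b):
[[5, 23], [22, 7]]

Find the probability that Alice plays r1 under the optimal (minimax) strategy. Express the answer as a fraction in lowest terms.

Row minima are 5 and 7, so Alice's maximin is 7; column maxima are 22 and 23, so Bob's minimax is 22. These differ, so the equilibrium is in mixed strategies.
Let Alice play r1 with probability p. Bob is indifferent when 5p + 22(1−p) = 23p + 7(1−p), giving p = 5/11.

5/11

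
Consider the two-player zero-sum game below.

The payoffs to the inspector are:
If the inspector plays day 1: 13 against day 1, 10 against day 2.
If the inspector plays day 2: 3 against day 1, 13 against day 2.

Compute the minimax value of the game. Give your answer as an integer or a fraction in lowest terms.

139/13

Row minima are 10 and 3, so the inspector's maximin is 10; column maxima are 13 and 13, so the inspectee's minimax is 13. These differ, so the equilibrium is in mixed strategies.
Let the inspector play day 1 with probability p. The inspectee is indifferent when 13p + 3(1−p) = 10p + 13(1−p), giving p = 10/13.
Let the inspectee play day 1 with probability q. The inspector is indifferent when 13q + 10(1−q) = 3q + 13(1−q), giving q = 3/13.
The value is 13·(3/13) + (10)·(10/13) = 139/13.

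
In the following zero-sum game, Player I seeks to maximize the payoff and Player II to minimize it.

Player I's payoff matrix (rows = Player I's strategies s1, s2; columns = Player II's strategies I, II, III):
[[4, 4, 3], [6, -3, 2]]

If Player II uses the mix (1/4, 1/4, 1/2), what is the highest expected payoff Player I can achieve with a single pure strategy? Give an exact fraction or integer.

7/2

s1: (4)·(1/4) + (4)·(1/4) + (3)·(1/2) = 7/2.
s2: (6)·(1/4) + (-3)·(1/4) + (2)·(1/2) = 7/4.
The best pure response is s1 with expected payoff 7/2.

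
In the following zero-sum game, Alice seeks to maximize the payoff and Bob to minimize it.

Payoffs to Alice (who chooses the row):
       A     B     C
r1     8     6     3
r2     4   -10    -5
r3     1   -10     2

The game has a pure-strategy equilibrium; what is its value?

3

Row minima: 3, -10, -10 → Alice's maximin is 3.
Column maxima: 8, 6, 3 → Bob's minimax is 3.
They coincide at (r1, C), so the value is 3.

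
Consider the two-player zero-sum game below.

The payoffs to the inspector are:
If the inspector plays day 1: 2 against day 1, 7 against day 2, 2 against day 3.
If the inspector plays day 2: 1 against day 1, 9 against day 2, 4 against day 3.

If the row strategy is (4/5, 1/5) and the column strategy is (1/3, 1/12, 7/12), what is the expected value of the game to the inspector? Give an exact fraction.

157/60

Against (1/3, 1/12, 7/12), each row's expected payoff is day 1: 29/12; day 2: 41/12.
Taking the (4/5, 1/5)-weighted average: (4/5)·(29/12) + (1/5)·(41/12) = 157/60.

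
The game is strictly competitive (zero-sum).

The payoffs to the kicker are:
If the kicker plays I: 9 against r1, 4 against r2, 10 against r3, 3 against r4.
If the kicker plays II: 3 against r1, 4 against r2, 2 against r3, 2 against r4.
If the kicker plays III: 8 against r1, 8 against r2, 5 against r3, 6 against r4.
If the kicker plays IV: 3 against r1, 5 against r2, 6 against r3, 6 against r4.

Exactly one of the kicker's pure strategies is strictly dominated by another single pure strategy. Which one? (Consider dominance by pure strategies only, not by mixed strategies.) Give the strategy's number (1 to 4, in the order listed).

2

Compare II with III: 8 > 3, 8 > 4, 5 > 2, 6 > 2.
So III strictly dominates II for the kicker; II is strictly dominated.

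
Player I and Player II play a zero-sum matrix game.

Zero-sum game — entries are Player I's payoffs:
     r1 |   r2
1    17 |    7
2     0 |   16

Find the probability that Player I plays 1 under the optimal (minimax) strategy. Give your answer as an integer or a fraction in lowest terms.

Row minima are 7 and 0, so Player I's maximin is 7; column maxima are 17 and 16, so Player II's minimax is 16. These differ, so the equilibrium is in mixed strategies.
Let Player I play 1 with probability p. Player II is indifferent when 17p = 7p + 16(1−p), giving p = 8/13.

8/13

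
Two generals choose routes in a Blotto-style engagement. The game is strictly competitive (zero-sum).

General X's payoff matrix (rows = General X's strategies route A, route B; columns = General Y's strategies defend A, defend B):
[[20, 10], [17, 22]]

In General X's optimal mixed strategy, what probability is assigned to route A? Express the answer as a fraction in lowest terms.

1/3

Row minima are 10 and 17, so General X's maximin is 17; column maxima are 20 and 22, so General Y's minimax is 20. These differ, so the equilibrium is in mixed strategies.
Let General X play route A with probability p. General Y is indifferent when 20p + 17(1−p) = 10p + 22(1−p), giving p = 1/3.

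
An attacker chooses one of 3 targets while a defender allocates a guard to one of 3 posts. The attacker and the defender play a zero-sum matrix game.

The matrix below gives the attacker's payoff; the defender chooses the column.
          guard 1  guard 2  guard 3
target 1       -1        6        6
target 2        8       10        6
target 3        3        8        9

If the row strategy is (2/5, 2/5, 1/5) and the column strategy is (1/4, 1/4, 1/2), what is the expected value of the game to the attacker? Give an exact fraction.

123/20

Against (1/4, 1/4, 1/2), each row's expected payoff is target 1: 17/4; target 2: 15/2; target 3: 29/4.
Taking the (2/5, 2/5, 1/5)-weighted average: (2/5)·(17/4) + (2/5)·(15/2) + (1/5)·(29/4) = 123/20.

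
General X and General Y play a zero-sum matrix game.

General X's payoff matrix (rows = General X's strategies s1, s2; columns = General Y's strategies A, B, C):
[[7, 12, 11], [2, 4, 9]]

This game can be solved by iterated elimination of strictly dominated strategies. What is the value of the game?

Row s2 is strictly dominated by row s1 (7>2, 12>4, 11>9); eliminate s2.
Column C is strictly dominated by A for General Y (7<11); eliminate C.
Column B is strictly dominated by A for General Y (7<12); eliminate B.
Only (s1, A) remains, with payoff 7.

7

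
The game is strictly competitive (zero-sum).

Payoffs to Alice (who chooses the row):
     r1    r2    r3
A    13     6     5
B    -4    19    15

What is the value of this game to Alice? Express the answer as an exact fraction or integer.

Column r2 is strictly dominated by r3 for Bob (it gives Alice more in every row).
The remaining 2×2 game on (A, B) × (r1, r3) has no saddle point. Let Alice play A with probability p; indifference gives 13p − 4(1−p) = 5p + 15(1−p), so p = 19/27.
Similarly Bob's optimal q on r1 is 10/27, and the value is 13·(10/27) + (5)·(17/27) = 215/27.

215/27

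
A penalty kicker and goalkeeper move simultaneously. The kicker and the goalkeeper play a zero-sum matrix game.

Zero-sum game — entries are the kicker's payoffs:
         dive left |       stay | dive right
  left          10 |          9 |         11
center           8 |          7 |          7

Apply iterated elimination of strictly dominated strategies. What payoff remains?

Column dive left is strictly dominated by stay for the goalkeeper (9<10, 7<8); eliminate dive left.
Row center is strictly dominated by row left (9>7, 11>7); eliminate center.
Column dive right is strictly dominated by stay for the goalkeeper (9<11); eliminate dive right.
Only (left, stay) remains, with payoff 9.

9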